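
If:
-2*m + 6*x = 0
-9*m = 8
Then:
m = -8/9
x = -8/27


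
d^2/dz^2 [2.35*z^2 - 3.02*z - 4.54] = 4.70000000000000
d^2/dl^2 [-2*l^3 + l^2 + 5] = 2 - 12*l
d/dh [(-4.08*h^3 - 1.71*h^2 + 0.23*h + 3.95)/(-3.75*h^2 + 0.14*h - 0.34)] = (15.3*h^4 - 1.1424*h^3 + 4.7847*h^2 + 30.7878*h - 0.6312)/(14.0625*h^4 - 1.05*h^3 + 2.5696*h^2 - 0.0952*h + 0.1156)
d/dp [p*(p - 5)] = 2*p - 5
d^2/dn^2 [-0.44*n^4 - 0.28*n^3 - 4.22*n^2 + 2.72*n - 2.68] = -5.28*n^2 - 1.68*n - 8.44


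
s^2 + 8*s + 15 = (s + 3)*(s + 5)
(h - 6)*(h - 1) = h^2 - 7*h + 6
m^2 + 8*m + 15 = (m + 3)*(m + 5)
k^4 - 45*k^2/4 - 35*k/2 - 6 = (k - 4)*(k + 1/2)*(k + 3/2)*(k + 2)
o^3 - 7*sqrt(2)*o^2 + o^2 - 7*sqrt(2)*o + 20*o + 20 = (o + 1)*(o - 5*sqrt(2))*(o - 2*sqrt(2))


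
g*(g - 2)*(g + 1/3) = g^3 - 5*g^2/3 - 2*g/3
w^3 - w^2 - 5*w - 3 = (w - 3)*(w + 1)^2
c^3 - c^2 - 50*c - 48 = (c - 8)*(c + 1)*(c + 6)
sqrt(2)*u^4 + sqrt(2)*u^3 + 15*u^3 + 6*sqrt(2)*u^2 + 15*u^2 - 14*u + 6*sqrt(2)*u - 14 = (u - sqrt(2)/2)*(u + sqrt(2))*(u + 7*sqrt(2))*(sqrt(2)*u + sqrt(2))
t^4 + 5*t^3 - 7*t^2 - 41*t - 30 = (t - 3)*(t + 1)*(t + 2)*(t + 5)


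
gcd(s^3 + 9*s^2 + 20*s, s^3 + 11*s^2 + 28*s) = s^2 + 4*s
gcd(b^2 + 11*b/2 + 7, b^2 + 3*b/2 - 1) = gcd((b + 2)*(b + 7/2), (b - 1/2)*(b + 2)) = b + 2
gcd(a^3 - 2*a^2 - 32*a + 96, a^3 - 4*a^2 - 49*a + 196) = a - 4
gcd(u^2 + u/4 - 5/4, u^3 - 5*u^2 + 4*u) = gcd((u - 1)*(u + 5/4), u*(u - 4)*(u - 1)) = u - 1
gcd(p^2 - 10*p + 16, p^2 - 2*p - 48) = p - 8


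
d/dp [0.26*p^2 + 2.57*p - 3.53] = 0.52*p + 2.57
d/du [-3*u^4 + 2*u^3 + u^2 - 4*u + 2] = -12*u^3 + 6*u^2 + 2*u - 4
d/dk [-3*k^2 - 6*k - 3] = -6*k - 6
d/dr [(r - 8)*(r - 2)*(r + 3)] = 3*r^2 - 14*r - 14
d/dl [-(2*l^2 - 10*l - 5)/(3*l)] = -2/3 - 5/(3*l^2)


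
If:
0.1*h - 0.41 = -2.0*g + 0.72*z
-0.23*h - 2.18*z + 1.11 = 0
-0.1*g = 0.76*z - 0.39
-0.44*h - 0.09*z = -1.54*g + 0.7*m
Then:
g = 0.35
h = 0.40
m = 0.46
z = 0.47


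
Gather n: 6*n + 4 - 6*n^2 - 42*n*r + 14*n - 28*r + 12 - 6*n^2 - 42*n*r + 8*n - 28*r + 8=-12*n^2 + n*(28 - 84*r) - 56*r + 24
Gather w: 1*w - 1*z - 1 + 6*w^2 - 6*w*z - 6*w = 6*w^2 + w*(-6*z - 5) - z - 1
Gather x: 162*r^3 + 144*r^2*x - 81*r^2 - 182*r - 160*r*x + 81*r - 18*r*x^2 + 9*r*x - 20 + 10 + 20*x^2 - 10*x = 162*r^3 - 81*r^2 - 101*r + x^2*(20 - 18*r) + x*(144*r^2 - 151*r - 10) - 10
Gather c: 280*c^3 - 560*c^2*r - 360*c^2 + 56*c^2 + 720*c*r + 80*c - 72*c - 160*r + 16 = 280*c^3 + c^2*(-560*r - 304) + c*(720*r + 8) - 160*r + 16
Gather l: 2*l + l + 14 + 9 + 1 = 3*l + 24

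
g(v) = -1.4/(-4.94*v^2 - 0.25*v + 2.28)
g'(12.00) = -0.00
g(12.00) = 0.00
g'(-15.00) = 0.00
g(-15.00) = 0.00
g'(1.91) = -0.10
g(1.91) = 0.09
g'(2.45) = -0.04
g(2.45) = 0.05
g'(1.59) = -0.20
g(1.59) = 0.13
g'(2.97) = -0.02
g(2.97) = 0.03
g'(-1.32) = 0.50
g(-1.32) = 0.23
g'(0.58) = -37.39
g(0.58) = -2.96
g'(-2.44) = 0.05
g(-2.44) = 0.05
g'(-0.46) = 3.30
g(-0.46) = -1.04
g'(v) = -1.4*(9.88*v + 0.25)/(-4.94*v^2 - 0.25*v + 2.28)^2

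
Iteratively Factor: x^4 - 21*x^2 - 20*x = (x + 1)*(x^3 - x^2 - 20*x) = (x + 1)*(x + 4)*(x^2 - 5*x) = x*(x + 1)*(x + 4)*(x - 5)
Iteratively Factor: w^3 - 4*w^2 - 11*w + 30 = (w + 3)*(w^2 - 7*w + 10) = (w - 5)*(w + 3)*(w - 2)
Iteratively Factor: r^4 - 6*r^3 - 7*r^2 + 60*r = (r)*(r^3 - 6*r^2 - 7*r + 60) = r*(r - 5)*(r^2 - r - 12) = r*(r - 5)*(r + 3)*(r - 4)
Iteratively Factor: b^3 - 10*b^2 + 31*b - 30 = (b - 3)*(b^2 - 7*b + 10) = (b - 3)*(b - 2)*(b - 5)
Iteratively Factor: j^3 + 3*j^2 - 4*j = (j - 1)*(j^2 + 4*j) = (j - 1)*(j + 4)*(j)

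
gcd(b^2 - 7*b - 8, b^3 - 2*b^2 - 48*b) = b - 8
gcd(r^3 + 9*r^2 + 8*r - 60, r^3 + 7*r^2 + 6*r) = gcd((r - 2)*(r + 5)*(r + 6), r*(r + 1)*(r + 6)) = r + 6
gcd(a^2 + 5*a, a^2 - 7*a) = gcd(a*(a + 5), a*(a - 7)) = a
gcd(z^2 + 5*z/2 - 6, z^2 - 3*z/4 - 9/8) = z - 3/2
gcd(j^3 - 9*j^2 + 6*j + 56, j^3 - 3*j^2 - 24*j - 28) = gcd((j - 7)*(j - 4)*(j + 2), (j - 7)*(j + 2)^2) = j^2 - 5*j - 14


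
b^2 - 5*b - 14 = (b - 7)*(b + 2)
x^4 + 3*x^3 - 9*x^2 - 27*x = x*(x - 3)*(x + 3)^2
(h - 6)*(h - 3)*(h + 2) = h^3 - 7*h^2 + 36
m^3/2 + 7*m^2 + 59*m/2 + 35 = (m/2 + 1)*(m + 5)*(m + 7)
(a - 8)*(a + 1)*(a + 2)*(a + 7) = a^4 + 2*a^3 - 57*a^2 - 170*a - 112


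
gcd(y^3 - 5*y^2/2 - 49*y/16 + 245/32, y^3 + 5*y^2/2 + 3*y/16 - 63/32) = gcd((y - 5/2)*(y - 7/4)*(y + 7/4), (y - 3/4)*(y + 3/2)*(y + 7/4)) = y + 7/4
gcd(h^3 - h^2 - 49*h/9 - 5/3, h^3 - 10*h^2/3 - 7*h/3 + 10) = h^2 - 4*h/3 - 5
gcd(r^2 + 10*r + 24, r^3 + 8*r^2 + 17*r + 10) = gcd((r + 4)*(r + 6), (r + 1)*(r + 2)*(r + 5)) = 1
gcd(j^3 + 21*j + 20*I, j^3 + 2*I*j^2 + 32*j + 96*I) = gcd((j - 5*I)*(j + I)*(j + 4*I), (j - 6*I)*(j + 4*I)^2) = j + 4*I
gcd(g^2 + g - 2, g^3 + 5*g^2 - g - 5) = g - 1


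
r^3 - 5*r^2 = r^2*(r - 5)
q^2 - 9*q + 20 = (q - 5)*(q - 4)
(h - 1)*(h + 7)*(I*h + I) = I*h^3 + 7*I*h^2 - I*h - 7*I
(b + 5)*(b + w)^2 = b^3 + 2*b^2*w + 5*b^2 + b*w^2 + 10*b*w + 5*w^2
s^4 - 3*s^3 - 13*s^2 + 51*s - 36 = (s - 3)^2*(s - 1)*(s + 4)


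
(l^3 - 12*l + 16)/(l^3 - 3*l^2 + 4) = (l + 4)/(l + 1)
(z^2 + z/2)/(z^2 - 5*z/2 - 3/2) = z/(z - 3)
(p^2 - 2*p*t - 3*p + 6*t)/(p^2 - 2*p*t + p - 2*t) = (p - 3)/(p + 1)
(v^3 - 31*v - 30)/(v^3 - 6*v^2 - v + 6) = (v + 5)/(v - 1)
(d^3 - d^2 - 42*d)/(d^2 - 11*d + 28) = d*(d + 6)/(d - 4)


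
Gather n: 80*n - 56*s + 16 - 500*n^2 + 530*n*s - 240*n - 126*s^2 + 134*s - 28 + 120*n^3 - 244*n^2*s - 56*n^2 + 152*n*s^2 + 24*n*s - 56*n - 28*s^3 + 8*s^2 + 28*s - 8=120*n^3 + n^2*(-244*s - 556) + n*(152*s^2 + 554*s - 216) - 28*s^3 - 118*s^2 + 106*s - 20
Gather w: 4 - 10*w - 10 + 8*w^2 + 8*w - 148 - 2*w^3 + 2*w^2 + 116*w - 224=-2*w^3 + 10*w^2 + 114*w - 378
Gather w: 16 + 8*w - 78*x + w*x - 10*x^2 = w*(x + 8) - 10*x^2 - 78*x + 16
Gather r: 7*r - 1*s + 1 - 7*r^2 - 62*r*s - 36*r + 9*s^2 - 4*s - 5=-7*r^2 + r*(-62*s - 29) + 9*s^2 - 5*s - 4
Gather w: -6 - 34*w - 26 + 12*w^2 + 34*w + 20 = 12*w^2 - 12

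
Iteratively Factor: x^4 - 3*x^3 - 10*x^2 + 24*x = (x - 2)*(x^3 - x^2 - 12*x) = (x - 4)*(x - 2)*(x^2 + 3*x) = x*(x - 4)*(x - 2)*(x + 3)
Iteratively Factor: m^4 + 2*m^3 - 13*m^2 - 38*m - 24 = (m - 4)*(m^3 + 6*m^2 + 11*m + 6) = (m - 4)*(m + 3)*(m^2 + 3*m + 2) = (m - 4)*(m + 1)*(m + 3)*(m + 2)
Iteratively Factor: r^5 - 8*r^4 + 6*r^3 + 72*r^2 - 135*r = (r + 3)*(r^4 - 11*r^3 + 39*r^2 - 45*r) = (r - 3)*(r + 3)*(r^3 - 8*r^2 + 15*r) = (r - 5)*(r - 3)*(r + 3)*(r^2 - 3*r) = r*(r - 5)*(r - 3)*(r + 3)*(r - 3)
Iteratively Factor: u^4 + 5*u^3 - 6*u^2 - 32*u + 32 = (u - 1)*(u^3 + 6*u^2 - 32) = (u - 1)*(u + 4)*(u^2 + 2*u - 8) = (u - 2)*(u - 1)*(u + 4)*(u + 4)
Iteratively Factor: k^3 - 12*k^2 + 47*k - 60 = (k - 5)*(k^2 - 7*k + 12) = (k - 5)*(k - 3)*(k - 4)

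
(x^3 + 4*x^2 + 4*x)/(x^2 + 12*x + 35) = x*(x^2 + 4*x + 4)/(x^2 + 12*x + 35)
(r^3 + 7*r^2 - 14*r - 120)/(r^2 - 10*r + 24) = (r^2 + 11*r + 30)/(r - 6)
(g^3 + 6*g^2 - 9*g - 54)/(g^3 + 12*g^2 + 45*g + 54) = (g - 3)/(g + 3)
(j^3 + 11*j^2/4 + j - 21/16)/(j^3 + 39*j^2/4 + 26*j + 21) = (j^2 + j - 3/4)/(j^2 + 8*j + 12)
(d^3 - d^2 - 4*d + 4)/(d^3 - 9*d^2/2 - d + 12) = 2*(d^2 + d - 2)/(2*d^2 - 5*d - 12)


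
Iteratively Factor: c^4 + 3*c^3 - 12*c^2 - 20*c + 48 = (c + 4)*(c^3 - c^2 - 8*c + 12) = (c - 2)*(c + 4)*(c^2 + c - 6) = (c - 2)^2*(c + 4)*(c + 3)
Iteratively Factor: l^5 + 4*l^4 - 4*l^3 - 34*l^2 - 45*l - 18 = (l + 1)*(l^4 + 3*l^3 - 7*l^2 - 27*l - 18) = (l - 3)*(l + 1)*(l^3 + 6*l^2 + 11*l + 6) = (l - 3)*(l + 1)*(l + 3)*(l^2 + 3*l + 2) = (l - 3)*(l + 1)*(l + 2)*(l + 3)*(l + 1)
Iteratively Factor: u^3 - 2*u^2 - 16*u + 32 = (u - 4)*(u^2 + 2*u - 8) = (u - 4)*(u + 4)*(u - 2)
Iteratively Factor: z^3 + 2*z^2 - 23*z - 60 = (z + 3)*(z^2 - z - 20) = (z + 3)*(z + 4)*(z - 5)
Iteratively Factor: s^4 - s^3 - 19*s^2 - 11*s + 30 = (s - 5)*(s^3 + 4*s^2 + s - 6) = (s - 5)*(s - 1)*(s^2 + 5*s + 6) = (s - 5)*(s - 1)*(s + 3)*(s + 2)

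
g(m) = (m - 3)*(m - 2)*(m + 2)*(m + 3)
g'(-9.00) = -2682.00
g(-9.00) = 5544.00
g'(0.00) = 0.00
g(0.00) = 36.00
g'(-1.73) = 24.27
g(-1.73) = 6.05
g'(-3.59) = -91.73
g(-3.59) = 34.56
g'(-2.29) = 11.50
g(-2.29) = -4.67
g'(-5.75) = -610.94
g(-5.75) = 699.32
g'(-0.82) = 19.11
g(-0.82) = 27.71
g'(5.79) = 625.88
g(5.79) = 724.05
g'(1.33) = -25.17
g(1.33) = 16.13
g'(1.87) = -22.46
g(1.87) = 2.77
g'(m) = (m - 3)*(m - 2)*(m + 2) + (m - 3)*(m - 2)*(m + 3) + (m - 3)*(m + 2)*(m + 3) + (m - 2)*(m + 2)*(m + 3) = 4*m^3 - 26*m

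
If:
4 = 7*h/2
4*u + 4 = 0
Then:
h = 8/7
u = -1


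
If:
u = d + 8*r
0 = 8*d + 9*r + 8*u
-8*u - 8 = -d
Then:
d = 584/513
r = -128/513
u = -440/513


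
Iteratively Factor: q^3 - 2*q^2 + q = (q - 1)*(q^2 - q) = q*(q - 1)*(q - 1)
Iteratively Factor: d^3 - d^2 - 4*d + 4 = (d - 1)*(d^2 - 4) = (d - 2)*(d - 1)*(d + 2)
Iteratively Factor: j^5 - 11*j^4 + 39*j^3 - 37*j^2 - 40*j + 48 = (j - 4)*(j^4 - 7*j^3 + 11*j^2 + 7*j - 12) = (j - 4)*(j + 1)*(j^3 - 8*j^2 + 19*j - 12) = (j - 4)*(j - 3)*(j + 1)*(j^2 - 5*j + 4) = (j - 4)*(j - 3)*(j - 1)*(j + 1)*(j - 4)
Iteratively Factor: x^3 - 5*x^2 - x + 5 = (x - 1)*(x^2 - 4*x - 5) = (x - 5)*(x - 1)*(x + 1)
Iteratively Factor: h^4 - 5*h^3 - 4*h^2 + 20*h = (h - 5)*(h^3 - 4*h) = (h - 5)*(h - 2)*(h^2 + 2*h) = (h - 5)*(h - 2)*(h + 2)*(h)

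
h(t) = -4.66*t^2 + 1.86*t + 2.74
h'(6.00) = -54.06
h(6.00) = -153.86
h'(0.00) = 1.86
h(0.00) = 2.74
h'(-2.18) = 22.18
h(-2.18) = -23.46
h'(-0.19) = 3.63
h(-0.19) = 2.22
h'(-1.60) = 16.77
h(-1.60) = -12.17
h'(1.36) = -10.82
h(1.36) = -3.35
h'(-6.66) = 63.93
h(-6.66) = -216.34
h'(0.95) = -6.99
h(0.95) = 0.30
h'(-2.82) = 28.14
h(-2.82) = -39.56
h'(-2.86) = 28.52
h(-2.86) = -40.70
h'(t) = 1.86 - 9.32*t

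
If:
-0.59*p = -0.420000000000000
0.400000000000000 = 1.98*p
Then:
No Solution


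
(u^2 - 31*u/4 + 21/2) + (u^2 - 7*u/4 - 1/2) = 2*u^2 - 19*u/2 + 10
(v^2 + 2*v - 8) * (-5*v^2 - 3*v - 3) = -5*v^4 - 13*v^3 + 31*v^2 + 18*v + 24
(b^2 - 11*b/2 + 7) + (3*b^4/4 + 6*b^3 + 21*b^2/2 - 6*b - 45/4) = 3*b^4/4 + 6*b^3 + 23*b^2/2 - 23*b/2 - 17/4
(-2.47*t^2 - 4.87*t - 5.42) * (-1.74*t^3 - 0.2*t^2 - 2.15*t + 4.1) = 4.2978*t^5 + 8.9678*t^4 + 15.7153*t^3 + 1.4275*t^2 - 8.314*t - 22.222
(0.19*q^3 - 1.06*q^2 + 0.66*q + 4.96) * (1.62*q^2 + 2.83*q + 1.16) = 0.3078*q^5 - 1.1795*q^4 - 1.7102*q^3 + 8.6734*q^2 + 14.8024*q + 5.7536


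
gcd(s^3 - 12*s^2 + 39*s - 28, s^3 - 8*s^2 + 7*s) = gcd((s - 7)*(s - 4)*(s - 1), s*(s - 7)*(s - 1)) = s^2 - 8*s + 7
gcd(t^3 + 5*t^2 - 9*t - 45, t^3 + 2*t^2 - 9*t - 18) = t^2 - 9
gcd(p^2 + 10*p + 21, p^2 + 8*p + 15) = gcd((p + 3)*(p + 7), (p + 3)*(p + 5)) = p + 3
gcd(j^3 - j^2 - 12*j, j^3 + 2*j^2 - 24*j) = j^2 - 4*j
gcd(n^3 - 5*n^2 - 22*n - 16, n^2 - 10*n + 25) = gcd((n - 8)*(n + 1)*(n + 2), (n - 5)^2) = 1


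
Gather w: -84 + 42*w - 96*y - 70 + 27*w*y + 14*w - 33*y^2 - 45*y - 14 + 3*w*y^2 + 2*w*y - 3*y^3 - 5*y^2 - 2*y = w*(3*y^2 + 29*y + 56) - 3*y^3 - 38*y^2 - 143*y - 168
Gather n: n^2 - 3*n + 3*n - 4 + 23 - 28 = n^2 - 9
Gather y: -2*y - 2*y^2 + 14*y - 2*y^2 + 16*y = -4*y^2 + 28*y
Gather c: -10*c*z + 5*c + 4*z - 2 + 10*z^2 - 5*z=c*(5 - 10*z) + 10*z^2 - z - 2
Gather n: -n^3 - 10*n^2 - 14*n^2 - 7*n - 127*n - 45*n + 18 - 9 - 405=-n^3 - 24*n^2 - 179*n - 396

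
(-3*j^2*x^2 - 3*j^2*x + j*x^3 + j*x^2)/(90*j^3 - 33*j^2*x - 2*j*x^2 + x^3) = j*x*(x + 1)/(-30*j^2 + j*x + x^2)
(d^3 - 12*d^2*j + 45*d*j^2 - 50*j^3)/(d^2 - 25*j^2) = (d^2 - 7*d*j + 10*j^2)/(d + 5*j)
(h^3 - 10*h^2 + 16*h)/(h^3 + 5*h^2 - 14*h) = (h - 8)/(h + 7)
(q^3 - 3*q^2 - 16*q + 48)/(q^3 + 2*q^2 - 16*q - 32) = (q - 3)/(q + 2)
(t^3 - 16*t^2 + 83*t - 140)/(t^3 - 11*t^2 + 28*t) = (t - 5)/t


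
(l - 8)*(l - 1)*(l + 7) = l^3 - 2*l^2 - 55*l + 56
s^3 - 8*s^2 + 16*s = s*(s - 4)^2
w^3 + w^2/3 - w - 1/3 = (w - 1)*(w + 1/3)*(w + 1)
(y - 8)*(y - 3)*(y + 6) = y^3 - 5*y^2 - 42*y + 144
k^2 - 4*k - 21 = (k - 7)*(k + 3)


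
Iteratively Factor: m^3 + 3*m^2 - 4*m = (m)*(m^2 + 3*m - 4) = m*(m + 4)*(m - 1)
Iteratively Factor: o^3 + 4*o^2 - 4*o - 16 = (o + 4)*(o^2 - 4) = (o - 2)*(o + 4)*(o + 2)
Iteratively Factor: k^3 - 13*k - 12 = (k + 1)*(k^2 - k - 12) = (k + 1)*(k + 3)*(k - 4)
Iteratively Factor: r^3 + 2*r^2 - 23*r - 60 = (r + 4)*(r^2 - 2*r - 15) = (r + 3)*(r + 4)*(r - 5)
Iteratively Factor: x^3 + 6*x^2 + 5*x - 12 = (x + 4)*(x^2 + 2*x - 3) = (x - 1)*(x + 4)*(x + 3)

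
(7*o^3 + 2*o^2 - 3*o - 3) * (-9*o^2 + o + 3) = -63*o^5 - 11*o^4 + 50*o^3 + 30*o^2 - 12*o - 9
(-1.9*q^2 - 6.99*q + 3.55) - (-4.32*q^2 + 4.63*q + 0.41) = 2.42*q^2 - 11.62*q + 3.14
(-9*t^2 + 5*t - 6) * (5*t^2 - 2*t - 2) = -45*t^4 + 43*t^3 - 22*t^2 + 2*t + 12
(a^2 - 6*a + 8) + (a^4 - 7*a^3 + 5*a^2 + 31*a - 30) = a^4 - 7*a^3 + 6*a^2 + 25*a - 22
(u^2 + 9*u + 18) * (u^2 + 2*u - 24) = u^4 + 11*u^3 + 12*u^2 - 180*u - 432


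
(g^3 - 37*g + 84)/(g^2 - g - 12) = (g^2 + 4*g - 21)/(g + 3)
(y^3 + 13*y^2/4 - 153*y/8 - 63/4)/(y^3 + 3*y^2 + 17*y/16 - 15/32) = 4*(2*y^2 + 5*y - 42)/(8*y^2 + 18*y - 5)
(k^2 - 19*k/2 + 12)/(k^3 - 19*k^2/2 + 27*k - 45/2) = (k - 8)/(k^2 - 8*k + 15)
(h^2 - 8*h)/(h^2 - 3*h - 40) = h/(h + 5)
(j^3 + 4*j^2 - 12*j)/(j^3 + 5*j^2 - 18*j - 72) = j*(j - 2)/(j^2 - j - 12)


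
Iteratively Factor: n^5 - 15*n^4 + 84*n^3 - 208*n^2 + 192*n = (n - 4)*(n^4 - 11*n^3 + 40*n^2 - 48*n) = (n - 4)^2*(n^3 - 7*n^2 + 12*n) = (n - 4)^2*(n - 3)*(n^2 - 4*n) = (n - 4)^3*(n - 3)*(n)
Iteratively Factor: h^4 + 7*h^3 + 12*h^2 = (h)*(h^3 + 7*h^2 + 12*h) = h*(h + 4)*(h^2 + 3*h) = h^2*(h + 4)*(h + 3)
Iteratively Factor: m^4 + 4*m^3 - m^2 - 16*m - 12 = (m + 1)*(m^3 + 3*m^2 - 4*m - 12) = (m + 1)*(m + 3)*(m^2 - 4) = (m - 2)*(m + 1)*(m + 3)*(m + 2)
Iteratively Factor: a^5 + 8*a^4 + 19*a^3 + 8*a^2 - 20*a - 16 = (a - 1)*(a^4 + 9*a^3 + 28*a^2 + 36*a + 16) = (a - 1)*(a + 1)*(a^3 + 8*a^2 + 20*a + 16) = (a - 1)*(a + 1)*(a + 2)*(a^2 + 6*a + 8) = (a - 1)*(a + 1)*(a + 2)^2*(a + 4)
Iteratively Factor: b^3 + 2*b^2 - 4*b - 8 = (b - 2)*(b^2 + 4*b + 4) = (b - 2)*(b + 2)*(b + 2)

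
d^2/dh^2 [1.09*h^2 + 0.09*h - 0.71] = 2.18000000000000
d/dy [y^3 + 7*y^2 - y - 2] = 3*y^2 + 14*y - 1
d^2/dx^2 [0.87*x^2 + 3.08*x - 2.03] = 1.74000000000000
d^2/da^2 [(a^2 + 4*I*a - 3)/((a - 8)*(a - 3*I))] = (a^3*(16 + 14*I) + a^2*(-18 - 144*I) + a*(720 + 54*I) - 3018 - 720*I)/(a^6 + a^5*(-24 - 9*I) + a^4*(165 + 216*I) + a^3*(136 - 1701*I) + a^2*(-5184 + 3960*I) + a*(13824 + 5184*I) - 13824*I)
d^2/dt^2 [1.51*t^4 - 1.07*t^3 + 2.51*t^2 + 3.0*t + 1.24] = 18.12*t^2 - 6.42*t + 5.02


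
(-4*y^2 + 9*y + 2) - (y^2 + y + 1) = -5*y^2 + 8*y + 1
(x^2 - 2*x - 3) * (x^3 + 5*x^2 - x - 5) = x^5 + 3*x^4 - 14*x^3 - 18*x^2 + 13*x + 15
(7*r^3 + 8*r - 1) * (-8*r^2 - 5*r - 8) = -56*r^5 - 35*r^4 - 120*r^3 - 32*r^2 - 59*r + 8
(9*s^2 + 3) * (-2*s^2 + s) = -18*s^4 + 9*s^3 - 6*s^2 + 3*s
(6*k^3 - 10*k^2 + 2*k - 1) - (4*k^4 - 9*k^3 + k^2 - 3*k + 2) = -4*k^4 + 15*k^3 - 11*k^2 + 5*k - 3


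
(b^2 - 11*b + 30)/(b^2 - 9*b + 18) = (b - 5)/(b - 3)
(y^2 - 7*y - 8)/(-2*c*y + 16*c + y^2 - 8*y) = (y + 1)/(-2*c + y)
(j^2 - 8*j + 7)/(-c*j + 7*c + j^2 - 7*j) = (1 - j)/(c - j)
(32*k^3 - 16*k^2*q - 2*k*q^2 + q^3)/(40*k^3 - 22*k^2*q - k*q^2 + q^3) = (4*k + q)/(5*k + q)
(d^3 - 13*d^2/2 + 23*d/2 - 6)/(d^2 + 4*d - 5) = (d^2 - 11*d/2 + 6)/(d + 5)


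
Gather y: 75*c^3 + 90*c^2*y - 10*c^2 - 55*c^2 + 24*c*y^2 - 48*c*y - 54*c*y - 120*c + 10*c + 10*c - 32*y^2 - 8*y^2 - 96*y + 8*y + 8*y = 75*c^3 - 65*c^2 - 100*c + y^2*(24*c - 40) + y*(90*c^2 - 102*c - 80)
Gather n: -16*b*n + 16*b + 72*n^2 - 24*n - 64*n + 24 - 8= 16*b + 72*n^2 + n*(-16*b - 88) + 16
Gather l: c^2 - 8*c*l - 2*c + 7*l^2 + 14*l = c^2 - 2*c + 7*l^2 + l*(14 - 8*c)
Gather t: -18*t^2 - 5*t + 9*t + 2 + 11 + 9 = -18*t^2 + 4*t + 22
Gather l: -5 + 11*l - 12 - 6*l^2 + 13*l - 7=-6*l^2 + 24*l - 24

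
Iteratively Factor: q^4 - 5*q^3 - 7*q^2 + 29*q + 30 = (q + 2)*(q^3 - 7*q^2 + 7*q + 15) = (q - 5)*(q + 2)*(q^2 - 2*q - 3) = (q - 5)*(q - 3)*(q + 2)*(q + 1)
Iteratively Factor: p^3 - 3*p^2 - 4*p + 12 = (p - 3)*(p^2 - 4) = (p - 3)*(p - 2)*(p + 2)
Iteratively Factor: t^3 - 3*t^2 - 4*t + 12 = (t + 2)*(t^2 - 5*t + 6) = (t - 3)*(t + 2)*(t - 2)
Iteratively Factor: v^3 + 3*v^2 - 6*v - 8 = (v + 1)*(v^2 + 2*v - 8) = (v - 2)*(v + 1)*(v + 4)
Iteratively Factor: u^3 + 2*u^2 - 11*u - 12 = (u + 1)*(u^2 + u - 12) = (u - 3)*(u + 1)*(u + 4)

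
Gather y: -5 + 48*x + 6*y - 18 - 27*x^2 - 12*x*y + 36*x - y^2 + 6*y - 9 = -27*x^2 + 84*x - y^2 + y*(12 - 12*x) - 32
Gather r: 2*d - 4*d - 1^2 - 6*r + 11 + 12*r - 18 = -2*d + 6*r - 8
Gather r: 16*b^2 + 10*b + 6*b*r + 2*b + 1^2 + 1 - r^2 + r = 16*b^2 + 12*b - r^2 + r*(6*b + 1) + 2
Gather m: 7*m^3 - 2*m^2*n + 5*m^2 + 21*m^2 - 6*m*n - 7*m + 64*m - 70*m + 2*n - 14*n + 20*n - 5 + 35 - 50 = 7*m^3 + m^2*(26 - 2*n) + m*(-6*n - 13) + 8*n - 20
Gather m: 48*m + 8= 48*m + 8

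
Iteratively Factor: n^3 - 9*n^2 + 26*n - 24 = (n - 4)*(n^2 - 5*n + 6) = (n - 4)*(n - 2)*(n - 3)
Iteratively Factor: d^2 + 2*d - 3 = (d - 1)*(d + 3)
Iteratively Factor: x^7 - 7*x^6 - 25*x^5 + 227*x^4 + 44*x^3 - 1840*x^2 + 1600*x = (x - 5)*(x^6 - 2*x^5 - 35*x^4 + 52*x^3 + 304*x^2 - 320*x) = x*(x - 5)*(x^5 - 2*x^4 - 35*x^3 + 52*x^2 + 304*x - 320) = x*(x - 5)*(x + 4)*(x^4 - 6*x^3 - 11*x^2 + 96*x - 80) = x*(x - 5)*(x + 4)^2*(x^3 - 10*x^2 + 29*x - 20) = x*(x - 5)*(x - 4)*(x + 4)^2*(x^2 - 6*x + 5) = x*(x - 5)^2*(x - 4)*(x + 4)^2*(x - 1)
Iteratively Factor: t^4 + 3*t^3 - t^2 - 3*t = (t - 1)*(t^3 + 4*t^2 + 3*t) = (t - 1)*(t + 1)*(t^2 + 3*t) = t*(t - 1)*(t + 1)*(t + 3)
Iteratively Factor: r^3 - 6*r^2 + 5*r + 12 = (r - 3)*(r^2 - 3*r - 4) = (r - 3)*(r + 1)*(r - 4)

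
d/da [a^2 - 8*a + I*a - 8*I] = 2*a - 8 + I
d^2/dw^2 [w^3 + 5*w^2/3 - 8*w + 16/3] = 6*w + 10/3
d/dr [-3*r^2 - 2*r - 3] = -6*r - 2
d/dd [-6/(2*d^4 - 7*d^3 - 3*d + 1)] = 6*(8*d^3 - 21*d^2 - 3)/(2*d^4 - 7*d^3 - 3*d + 1)^2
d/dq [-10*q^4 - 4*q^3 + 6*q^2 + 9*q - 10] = -40*q^3 - 12*q^2 + 12*q + 9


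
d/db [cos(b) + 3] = -sin(b)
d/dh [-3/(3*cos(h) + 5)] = -9*sin(h)/(3*cos(h) + 5)^2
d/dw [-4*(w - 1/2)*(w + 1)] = -8*w - 2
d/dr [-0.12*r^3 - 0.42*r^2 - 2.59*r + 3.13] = -0.36*r^2 - 0.84*r - 2.59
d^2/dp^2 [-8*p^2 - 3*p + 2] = -16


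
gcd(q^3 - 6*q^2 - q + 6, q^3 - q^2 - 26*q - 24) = q^2 - 5*q - 6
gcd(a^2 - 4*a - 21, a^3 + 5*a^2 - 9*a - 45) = a + 3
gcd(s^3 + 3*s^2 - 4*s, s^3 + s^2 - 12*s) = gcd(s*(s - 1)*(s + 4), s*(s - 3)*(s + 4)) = s^2 + 4*s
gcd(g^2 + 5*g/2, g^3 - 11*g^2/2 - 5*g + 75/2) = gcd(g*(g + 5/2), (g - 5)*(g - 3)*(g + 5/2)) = g + 5/2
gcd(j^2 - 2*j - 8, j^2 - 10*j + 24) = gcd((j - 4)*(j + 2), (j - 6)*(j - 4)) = j - 4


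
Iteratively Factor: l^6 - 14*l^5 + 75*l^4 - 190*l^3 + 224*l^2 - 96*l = (l - 3)*(l^5 - 11*l^4 + 42*l^3 - 64*l^2 + 32*l) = (l - 3)*(l - 1)*(l^4 - 10*l^3 + 32*l^2 - 32*l) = (l - 4)*(l - 3)*(l - 1)*(l^3 - 6*l^2 + 8*l) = l*(l - 4)*(l - 3)*(l - 1)*(l^2 - 6*l + 8) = l*(l - 4)^2*(l - 3)*(l - 1)*(l - 2)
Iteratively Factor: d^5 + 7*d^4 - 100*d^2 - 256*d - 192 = (d + 2)*(d^4 + 5*d^3 - 10*d^2 - 80*d - 96) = (d - 4)*(d + 2)*(d^3 + 9*d^2 + 26*d + 24) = (d - 4)*(d + 2)*(d + 4)*(d^2 + 5*d + 6) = (d - 4)*(d + 2)*(d + 3)*(d + 4)*(d + 2)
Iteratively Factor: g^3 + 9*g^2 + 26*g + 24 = (g + 2)*(g^2 + 7*g + 12) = (g + 2)*(g + 3)*(g + 4)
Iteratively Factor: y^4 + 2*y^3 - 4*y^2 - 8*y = (y + 2)*(y^3 - 4*y) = (y - 2)*(y + 2)*(y^2 + 2*y) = (y - 2)*(y + 2)^2*(y)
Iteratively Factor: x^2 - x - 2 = (x + 1)*(x - 2)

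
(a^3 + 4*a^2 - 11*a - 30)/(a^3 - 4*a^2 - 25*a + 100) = (a^2 - a - 6)/(a^2 - 9*a + 20)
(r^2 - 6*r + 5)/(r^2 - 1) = (r - 5)/(r + 1)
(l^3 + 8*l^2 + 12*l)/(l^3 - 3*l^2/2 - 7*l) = 2*(l + 6)/(2*l - 7)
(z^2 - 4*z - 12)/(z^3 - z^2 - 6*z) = (z - 6)/(z*(z - 3))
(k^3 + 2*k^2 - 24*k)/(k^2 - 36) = k*(k - 4)/(k - 6)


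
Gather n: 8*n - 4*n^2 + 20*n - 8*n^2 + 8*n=-12*n^2 + 36*n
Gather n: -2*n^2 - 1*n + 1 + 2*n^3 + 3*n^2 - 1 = 2*n^3 + n^2 - n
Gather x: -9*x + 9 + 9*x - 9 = 0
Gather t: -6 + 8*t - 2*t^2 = -2*t^2 + 8*t - 6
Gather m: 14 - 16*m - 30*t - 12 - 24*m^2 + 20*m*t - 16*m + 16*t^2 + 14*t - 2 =-24*m^2 + m*(20*t - 32) + 16*t^2 - 16*t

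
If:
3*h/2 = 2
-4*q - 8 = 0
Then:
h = 4/3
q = -2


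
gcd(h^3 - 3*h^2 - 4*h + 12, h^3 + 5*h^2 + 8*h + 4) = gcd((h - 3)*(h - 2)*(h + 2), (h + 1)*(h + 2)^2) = h + 2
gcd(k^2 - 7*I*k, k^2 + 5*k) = k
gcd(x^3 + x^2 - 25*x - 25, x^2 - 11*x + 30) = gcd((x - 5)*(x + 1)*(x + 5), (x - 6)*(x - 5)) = x - 5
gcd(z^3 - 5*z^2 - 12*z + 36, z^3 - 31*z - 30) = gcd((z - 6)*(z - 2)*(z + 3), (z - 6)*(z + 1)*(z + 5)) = z - 6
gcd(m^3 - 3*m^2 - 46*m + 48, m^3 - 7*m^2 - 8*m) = m - 8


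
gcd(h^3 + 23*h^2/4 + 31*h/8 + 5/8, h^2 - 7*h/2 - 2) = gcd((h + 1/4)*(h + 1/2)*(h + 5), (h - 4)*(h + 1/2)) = h + 1/2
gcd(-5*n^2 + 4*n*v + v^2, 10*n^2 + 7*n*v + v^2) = 5*n + v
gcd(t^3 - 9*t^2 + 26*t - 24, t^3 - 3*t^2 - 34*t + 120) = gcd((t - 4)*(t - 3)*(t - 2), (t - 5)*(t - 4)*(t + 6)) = t - 4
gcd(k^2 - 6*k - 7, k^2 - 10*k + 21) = k - 7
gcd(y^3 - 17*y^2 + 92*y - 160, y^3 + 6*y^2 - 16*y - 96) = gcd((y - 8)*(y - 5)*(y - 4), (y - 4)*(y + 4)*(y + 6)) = y - 4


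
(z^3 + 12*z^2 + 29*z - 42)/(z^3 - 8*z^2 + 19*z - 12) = (z^2 + 13*z + 42)/(z^2 - 7*z + 12)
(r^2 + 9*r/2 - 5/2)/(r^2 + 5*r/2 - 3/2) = (r + 5)/(r + 3)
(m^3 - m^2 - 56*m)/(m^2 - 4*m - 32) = m*(m + 7)/(m + 4)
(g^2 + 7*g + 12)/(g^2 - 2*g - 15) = (g + 4)/(g - 5)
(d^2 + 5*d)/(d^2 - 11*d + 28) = d*(d + 5)/(d^2 - 11*d + 28)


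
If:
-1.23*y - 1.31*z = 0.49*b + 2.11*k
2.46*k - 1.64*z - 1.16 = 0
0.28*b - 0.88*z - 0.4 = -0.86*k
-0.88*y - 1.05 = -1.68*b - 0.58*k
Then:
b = 0.01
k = 0.49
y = -0.86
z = 0.02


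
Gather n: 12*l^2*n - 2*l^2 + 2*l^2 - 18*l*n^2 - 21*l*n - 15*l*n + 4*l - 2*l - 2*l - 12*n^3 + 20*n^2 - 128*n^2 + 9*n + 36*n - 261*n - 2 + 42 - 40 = -12*n^3 + n^2*(-18*l - 108) + n*(12*l^2 - 36*l - 216)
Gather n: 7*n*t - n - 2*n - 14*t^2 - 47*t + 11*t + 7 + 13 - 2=n*(7*t - 3) - 14*t^2 - 36*t + 18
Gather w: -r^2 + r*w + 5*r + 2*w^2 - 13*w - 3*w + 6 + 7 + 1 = -r^2 + 5*r + 2*w^2 + w*(r - 16) + 14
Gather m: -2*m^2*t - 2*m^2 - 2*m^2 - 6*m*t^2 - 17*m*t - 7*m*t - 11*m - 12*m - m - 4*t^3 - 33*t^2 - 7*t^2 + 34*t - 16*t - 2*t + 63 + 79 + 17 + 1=m^2*(-2*t - 4) + m*(-6*t^2 - 24*t - 24) - 4*t^3 - 40*t^2 + 16*t + 160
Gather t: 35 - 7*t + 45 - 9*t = 80 - 16*t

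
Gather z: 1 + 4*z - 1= 4*z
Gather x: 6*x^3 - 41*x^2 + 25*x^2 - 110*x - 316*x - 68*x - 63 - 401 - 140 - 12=6*x^3 - 16*x^2 - 494*x - 616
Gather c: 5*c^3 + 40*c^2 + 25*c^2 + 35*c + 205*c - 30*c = 5*c^3 + 65*c^2 + 210*c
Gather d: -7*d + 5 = 5 - 7*d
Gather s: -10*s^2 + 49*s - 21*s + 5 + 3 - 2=-10*s^2 + 28*s + 6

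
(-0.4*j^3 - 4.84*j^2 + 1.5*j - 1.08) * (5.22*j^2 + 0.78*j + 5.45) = -2.088*j^5 - 25.5768*j^4 + 1.8748*j^3 - 30.8456*j^2 + 7.3326*j - 5.886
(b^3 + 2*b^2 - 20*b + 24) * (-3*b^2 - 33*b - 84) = -3*b^5 - 39*b^4 - 90*b^3 + 420*b^2 + 888*b - 2016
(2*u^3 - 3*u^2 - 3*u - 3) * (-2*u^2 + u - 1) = -4*u^5 + 8*u^4 + u^3 + 6*u^2 + 3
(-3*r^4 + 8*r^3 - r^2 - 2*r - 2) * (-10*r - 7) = 30*r^5 - 59*r^4 - 46*r^3 + 27*r^2 + 34*r + 14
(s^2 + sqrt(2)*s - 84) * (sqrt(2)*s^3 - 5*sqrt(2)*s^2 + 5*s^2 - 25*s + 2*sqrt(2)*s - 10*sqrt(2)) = sqrt(2)*s^5 - 5*sqrt(2)*s^4 + 7*s^4 - 77*sqrt(2)*s^3 - 35*s^3 - 416*s^2 + 385*sqrt(2)*s^2 - 168*sqrt(2)*s + 2080*s + 840*sqrt(2)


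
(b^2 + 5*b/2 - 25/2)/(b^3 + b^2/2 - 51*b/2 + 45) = (b + 5)/(b^2 + 3*b - 18)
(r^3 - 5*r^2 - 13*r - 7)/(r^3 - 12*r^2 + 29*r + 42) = (r + 1)/(r - 6)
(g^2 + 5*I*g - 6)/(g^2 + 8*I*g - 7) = (g^2 + 5*I*g - 6)/(g^2 + 8*I*g - 7)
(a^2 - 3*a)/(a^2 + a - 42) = a*(a - 3)/(a^2 + a - 42)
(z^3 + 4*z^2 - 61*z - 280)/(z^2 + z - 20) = (z^2 - z - 56)/(z - 4)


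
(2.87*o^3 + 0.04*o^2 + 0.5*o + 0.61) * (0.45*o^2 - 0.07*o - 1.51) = 1.2915*o^5 - 0.1829*o^4 - 4.1115*o^3 + 0.1791*o^2 - 0.7977*o - 0.9211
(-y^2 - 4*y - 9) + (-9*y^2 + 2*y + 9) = -10*y^2 - 2*y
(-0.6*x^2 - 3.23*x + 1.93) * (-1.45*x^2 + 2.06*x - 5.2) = 0.87*x^4 + 3.4475*x^3 - 6.3323*x^2 + 20.7718*x - 10.036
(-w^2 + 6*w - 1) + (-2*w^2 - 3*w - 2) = -3*w^2 + 3*w - 3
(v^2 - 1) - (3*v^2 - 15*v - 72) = -2*v^2 + 15*v + 71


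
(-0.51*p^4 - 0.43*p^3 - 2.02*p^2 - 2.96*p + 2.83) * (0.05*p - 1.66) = -0.0255*p^5 + 0.8251*p^4 + 0.6128*p^3 + 3.2052*p^2 + 5.0551*p - 4.6978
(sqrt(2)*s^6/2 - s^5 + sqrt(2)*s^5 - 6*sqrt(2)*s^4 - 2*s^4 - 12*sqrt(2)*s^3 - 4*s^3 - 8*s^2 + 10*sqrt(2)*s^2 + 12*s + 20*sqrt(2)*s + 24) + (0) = sqrt(2)*s^6/2 - s^5 + sqrt(2)*s^5 - 6*sqrt(2)*s^4 - 2*s^4 - 12*sqrt(2)*s^3 - 4*s^3 - 8*s^2 + 10*sqrt(2)*s^2 + 12*s + 20*sqrt(2)*s + 24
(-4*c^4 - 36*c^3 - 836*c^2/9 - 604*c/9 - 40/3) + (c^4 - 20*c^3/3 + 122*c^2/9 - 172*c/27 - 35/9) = -3*c^4 - 128*c^3/3 - 238*c^2/3 - 1984*c/27 - 155/9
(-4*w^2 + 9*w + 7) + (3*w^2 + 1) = -w^2 + 9*w + 8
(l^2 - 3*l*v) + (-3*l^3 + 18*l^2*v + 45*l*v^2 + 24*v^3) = -3*l^3 + 18*l^2*v + l^2 + 45*l*v^2 - 3*l*v + 24*v^3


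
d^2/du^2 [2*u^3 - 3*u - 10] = 12*u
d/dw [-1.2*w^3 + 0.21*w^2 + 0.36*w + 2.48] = -3.6*w^2 + 0.42*w + 0.36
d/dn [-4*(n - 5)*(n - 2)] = 28 - 8*n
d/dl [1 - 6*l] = -6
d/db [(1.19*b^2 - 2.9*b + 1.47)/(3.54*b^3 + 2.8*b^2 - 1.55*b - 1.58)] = (-4.2126*b^4 + 20.532*b^3 - 9.3359*b^2 - 11.9924*b + 6.8605)/(12.5316*b^6 + 19.824*b^5 - 3.134*b^4 - 19.8664*b^3 - 6.4455*b^2 + 4.898*b + 2.4964)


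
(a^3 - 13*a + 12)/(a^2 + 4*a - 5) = (a^2 + a - 12)/(a + 5)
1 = 1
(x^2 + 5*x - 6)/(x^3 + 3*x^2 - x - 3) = (x + 6)/(x^2 + 4*x + 3)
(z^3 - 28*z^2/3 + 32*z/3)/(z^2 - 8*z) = z - 4/3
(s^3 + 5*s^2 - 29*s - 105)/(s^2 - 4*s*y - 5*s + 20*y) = (-s^2 - 10*s - 21)/(-s + 4*y)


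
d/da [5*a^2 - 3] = 10*a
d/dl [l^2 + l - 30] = 2*l + 1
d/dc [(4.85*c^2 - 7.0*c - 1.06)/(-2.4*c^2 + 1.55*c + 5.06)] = (-9.2825*c^2 + 43.994*c - 33.777)/(5.76*c^4 - 7.44*c^3 - 21.8855*c^2 + 15.686*c + 25.6036)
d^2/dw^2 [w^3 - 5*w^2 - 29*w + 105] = 6*w - 10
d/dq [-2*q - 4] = -2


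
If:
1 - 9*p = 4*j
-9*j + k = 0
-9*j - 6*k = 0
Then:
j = 0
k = 0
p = 1/9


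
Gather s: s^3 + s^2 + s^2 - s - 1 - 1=s^3 + 2*s^2 - s - 2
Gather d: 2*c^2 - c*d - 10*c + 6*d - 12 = 2*c^2 - 10*c + d*(6 - c) - 12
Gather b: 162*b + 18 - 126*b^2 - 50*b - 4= -126*b^2 + 112*b + 14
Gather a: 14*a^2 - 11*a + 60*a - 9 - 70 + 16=14*a^2 + 49*a - 63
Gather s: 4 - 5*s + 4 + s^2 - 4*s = s^2 - 9*s + 8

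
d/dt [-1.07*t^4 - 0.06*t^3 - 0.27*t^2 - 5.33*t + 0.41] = -4.28*t^3 - 0.18*t^2 - 0.54*t - 5.33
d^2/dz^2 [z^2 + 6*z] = 2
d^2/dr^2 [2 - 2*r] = 0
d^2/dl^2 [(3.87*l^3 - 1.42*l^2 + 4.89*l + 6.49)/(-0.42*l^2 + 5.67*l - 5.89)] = (8.88178419700125e-16*l^5 - 4.26325641456066e-14*l^4 - 224.64729*l^3 + 747.516294*l^2 - 640.237554*l - 613.273048)/(0.074088*l^6 - 3.000564*l^5 + 43.624602*l^4 - 266.442939*l^3 + 611.783109*l^2 - 590.112621*l + 204.336469)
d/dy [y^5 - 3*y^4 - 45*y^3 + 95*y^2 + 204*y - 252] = 5*y^4 - 12*y^3 - 135*y^2 + 190*y + 204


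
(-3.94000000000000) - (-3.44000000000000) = -0.500000000000000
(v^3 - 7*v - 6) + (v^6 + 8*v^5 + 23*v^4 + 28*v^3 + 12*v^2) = v^6 + 8*v^5 + 23*v^4 + 29*v^3 + 12*v^2 - 7*v - 6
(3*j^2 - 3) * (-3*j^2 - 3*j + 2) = -9*j^4 - 9*j^3 + 15*j^2 + 9*j - 6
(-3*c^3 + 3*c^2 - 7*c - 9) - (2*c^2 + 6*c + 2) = -3*c^3 + c^2 - 13*c - 11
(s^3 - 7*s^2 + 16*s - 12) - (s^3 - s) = -7*s^2 + 17*s - 12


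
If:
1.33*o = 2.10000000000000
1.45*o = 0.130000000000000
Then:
No Solution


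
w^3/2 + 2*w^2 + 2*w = w*(w/2 + 1)*(w + 2)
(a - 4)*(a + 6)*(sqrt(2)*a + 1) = sqrt(2)*a^3 + a^2 + 2*sqrt(2)*a^2 - 24*sqrt(2)*a + 2*a - 24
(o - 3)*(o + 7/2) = o^2 + o/2 - 21/2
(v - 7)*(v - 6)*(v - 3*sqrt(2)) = v^3 - 13*v^2 - 3*sqrt(2)*v^2 + 42*v + 39*sqrt(2)*v - 126*sqrt(2)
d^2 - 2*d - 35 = (d - 7)*(d + 5)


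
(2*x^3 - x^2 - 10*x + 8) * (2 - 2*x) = -4*x^4 + 6*x^3 + 18*x^2 - 36*x + 16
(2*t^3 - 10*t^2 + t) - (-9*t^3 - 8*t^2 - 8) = 11*t^3 - 2*t^2 + t + 8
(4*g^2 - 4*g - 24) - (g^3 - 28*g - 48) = -g^3 + 4*g^2 + 24*g + 24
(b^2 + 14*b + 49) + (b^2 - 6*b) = 2*b^2 + 8*b + 49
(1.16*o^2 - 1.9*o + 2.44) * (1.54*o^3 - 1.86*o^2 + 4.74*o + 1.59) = 1.7864*o^5 - 5.0836*o^4 + 12.79*o^3 - 11.7*o^2 + 8.5446*o + 3.8796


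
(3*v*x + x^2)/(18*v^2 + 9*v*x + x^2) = x/(6*v + x)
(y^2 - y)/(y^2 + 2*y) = (y - 1)/(y + 2)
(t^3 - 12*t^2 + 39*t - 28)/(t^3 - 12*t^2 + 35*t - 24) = (t^2 - 11*t + 28)/(t^2 - 11*t + 24)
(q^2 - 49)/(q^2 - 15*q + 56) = (q + 7)/(q - 8)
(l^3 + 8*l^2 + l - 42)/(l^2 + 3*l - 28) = (l^2 + l - 6)/(l - 4)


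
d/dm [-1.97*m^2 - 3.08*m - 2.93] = -3.94*m - 3.08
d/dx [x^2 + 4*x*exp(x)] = 4*x*exp(x) + 2*x + 4*exp(x)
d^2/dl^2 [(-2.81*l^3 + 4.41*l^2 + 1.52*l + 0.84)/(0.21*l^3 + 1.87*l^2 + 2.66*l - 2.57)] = (4.44089209850063e-16*l^7 + 2.595936*l^6 + 9.82018800000001*l^5 - 28.953288*l^4 - 63.115076*l^3 + 272.706294*l^2 - 39.73875*l + 98.998186)/(0.009261*l^9 + 0.247401*l^8 + 2.554965*l^7 + 12.466684*l^6 + 26.307456*l^5 + 4.119405*l^4 - 53.719981*l^3 - 17.499387*l^2 + 52.707102*l - 16.974593)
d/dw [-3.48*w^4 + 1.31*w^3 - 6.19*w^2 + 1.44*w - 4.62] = -13.92*w^3 + 3.93*w^2 - 12.38*w + 1.44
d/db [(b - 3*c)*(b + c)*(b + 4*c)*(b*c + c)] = c*(4*b^3 + 6*b^2*c + 3*b^2 - 22*b*c^2 + 4*b*c - 12*c^3 - 11*c^2)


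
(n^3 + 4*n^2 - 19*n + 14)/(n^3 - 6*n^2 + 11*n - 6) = (n + 7)/(n - 3)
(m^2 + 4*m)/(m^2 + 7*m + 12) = m/(m + 3)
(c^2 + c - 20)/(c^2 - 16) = (c + 5)/(c + 4)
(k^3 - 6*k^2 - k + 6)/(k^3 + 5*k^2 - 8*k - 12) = (k^2 - 7*k + 6)/(k^2 + 4*k - 12)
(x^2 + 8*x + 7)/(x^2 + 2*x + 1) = (x + 7)/(x + 1)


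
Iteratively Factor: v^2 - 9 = (v + 3)*(v - 3)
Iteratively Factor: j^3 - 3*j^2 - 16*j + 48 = (j - 4)*(j^2 + j - 12) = (j - 4)*(j + 4)*(j - 3)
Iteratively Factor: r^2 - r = (r - 1)*(r)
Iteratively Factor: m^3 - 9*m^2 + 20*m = (m - 4)*(m^2 - 5*m) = (m - 5)*(m - 4)*(m)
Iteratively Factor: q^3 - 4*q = (q)*(q^2 - 4) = q*(q + 2)*(q - 2)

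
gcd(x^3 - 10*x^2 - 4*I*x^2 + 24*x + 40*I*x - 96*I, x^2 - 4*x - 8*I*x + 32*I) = x - 4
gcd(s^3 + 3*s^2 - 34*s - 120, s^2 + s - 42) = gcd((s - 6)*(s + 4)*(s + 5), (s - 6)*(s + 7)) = s - 6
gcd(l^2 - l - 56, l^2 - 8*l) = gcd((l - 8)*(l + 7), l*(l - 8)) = l - 8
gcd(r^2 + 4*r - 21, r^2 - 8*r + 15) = r - 3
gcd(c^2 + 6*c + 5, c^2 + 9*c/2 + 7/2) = c + 1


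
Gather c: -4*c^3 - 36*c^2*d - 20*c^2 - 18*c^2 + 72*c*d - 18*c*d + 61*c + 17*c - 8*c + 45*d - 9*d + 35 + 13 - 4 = -4*c^3 + c^2*(-36*d - 38) + c*(54*d + 70) + 36*d + 44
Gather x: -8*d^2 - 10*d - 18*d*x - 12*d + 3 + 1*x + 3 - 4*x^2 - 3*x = -8*d^2 - 22*d - 4*x^2 + x*(-18*d - 2) + 6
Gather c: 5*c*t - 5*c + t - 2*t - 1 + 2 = c*(5*t - 5) - t + 1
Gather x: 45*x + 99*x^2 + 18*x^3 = 18*x^3 + 99*x^2 + 45*x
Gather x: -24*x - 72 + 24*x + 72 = 0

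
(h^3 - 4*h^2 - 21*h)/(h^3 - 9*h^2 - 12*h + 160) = h*(h^2 - 4*h - 21)/(h^3 - 9*h^2 - 12*h + 160)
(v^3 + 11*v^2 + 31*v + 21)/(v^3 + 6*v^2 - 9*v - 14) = (v + 3)/(v - 2)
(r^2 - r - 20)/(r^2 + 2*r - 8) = (r - 5)/(r - 2)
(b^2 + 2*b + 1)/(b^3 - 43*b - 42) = (b + 1)/(b^2 - b - 42)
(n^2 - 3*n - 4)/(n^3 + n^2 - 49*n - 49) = (n - 4)/(n^2 - 49)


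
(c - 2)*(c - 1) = c^2 - 3*c + 2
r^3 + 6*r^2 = r^2*(r + 6)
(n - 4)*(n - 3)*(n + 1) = n^3 - 6*n^2 + 5*n + 12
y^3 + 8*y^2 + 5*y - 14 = (y - 1)*(y + 2)*(y + 7)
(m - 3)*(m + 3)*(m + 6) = m^3 + 6*m^2 - 9*m - 54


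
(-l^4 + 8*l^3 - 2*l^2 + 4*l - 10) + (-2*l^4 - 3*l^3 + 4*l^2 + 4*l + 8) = -3*l^4 + 5*l^3 + 2*l^2 + 8*l - 2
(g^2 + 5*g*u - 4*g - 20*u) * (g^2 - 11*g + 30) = g^4 + 5*g^3*u - 15*g^3 - 75*g^2*u + 74*g^2 + 370*g*u - 120*g - 600*u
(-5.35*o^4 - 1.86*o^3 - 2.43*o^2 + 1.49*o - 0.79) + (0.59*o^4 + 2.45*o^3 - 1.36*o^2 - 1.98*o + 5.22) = -4.76*o^4 + 0.59*o^3 - 3.79*o^2 - 0.49*o + 4.43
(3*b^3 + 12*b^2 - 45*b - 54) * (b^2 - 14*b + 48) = 3*b^5 - 30*b^4 - 69*b^3 + 1152*b^2 - 1404*b - 2592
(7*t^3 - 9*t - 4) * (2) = 14*t^3 - 18*t - 8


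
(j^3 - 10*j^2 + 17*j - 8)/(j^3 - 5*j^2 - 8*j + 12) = (j^2 - 9*j + 8)/(j^2 - 4*j - 12)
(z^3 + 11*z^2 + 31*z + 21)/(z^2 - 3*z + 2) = (z^3 + 11*z^2 + 31*z + 21)/(z^2 - 3*z + 2)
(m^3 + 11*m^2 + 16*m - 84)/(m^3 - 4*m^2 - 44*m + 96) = (m + 7)/(m - 8)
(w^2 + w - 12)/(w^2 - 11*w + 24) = (w + 4)/(w - 8)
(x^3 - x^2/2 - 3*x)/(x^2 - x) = (x^2 - x/2 - 3)/(x - 1)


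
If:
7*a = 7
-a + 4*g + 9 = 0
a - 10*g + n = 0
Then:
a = 1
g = -2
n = -21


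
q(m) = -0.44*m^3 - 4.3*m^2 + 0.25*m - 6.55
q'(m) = -1.32*m^2 - 8.6*m + 0.25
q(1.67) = -20.17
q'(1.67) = -17.79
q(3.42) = -73.59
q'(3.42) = -44.60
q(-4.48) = -54.41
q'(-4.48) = 12.29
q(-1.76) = -17.91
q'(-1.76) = 11.30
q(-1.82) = -18.60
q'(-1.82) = 11.53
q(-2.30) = -24.52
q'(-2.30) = 13.05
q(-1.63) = -16.48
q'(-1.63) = 10.76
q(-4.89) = -59.15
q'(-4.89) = 10.74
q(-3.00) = -34.12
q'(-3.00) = 14.17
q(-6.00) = -67.81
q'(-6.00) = 4.33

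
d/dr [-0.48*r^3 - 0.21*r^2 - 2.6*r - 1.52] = -1.44*r^2 - 0.42*r - 2.6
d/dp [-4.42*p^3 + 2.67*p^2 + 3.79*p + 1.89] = -13.26*p^2 + 5.34*p + 3.79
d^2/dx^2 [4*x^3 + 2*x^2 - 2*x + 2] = 24*x + 4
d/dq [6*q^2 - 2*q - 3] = 12*q - 2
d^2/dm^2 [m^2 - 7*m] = 2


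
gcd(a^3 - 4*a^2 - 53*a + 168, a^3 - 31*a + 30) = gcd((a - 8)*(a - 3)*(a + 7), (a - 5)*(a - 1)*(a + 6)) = 1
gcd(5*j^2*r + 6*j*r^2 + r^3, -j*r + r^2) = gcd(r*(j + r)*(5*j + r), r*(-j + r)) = r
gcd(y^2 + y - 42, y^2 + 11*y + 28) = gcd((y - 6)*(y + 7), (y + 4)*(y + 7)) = y + 7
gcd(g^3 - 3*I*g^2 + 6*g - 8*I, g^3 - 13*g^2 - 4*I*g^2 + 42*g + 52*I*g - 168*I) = g - 4*I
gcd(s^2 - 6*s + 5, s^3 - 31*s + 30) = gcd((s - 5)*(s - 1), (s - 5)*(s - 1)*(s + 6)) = s^2 - 6*s + 5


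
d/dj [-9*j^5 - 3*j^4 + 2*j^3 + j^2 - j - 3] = -45*j^4 - 12*j^3 + 6*j^2 + 2*j - 1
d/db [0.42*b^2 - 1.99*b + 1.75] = 0.84*b - 1.99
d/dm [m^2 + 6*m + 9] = 2*m + 6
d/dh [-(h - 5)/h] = -5/h^2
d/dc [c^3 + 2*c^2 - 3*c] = 3*c^2 + 4*c - 3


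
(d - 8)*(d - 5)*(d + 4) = d^3 - 9*d^2 - 12*d + 160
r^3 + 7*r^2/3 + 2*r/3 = r*(r + 1/3)*(r + 2)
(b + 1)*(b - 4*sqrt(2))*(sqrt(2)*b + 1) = sqrt(2)*b^3 - 7*b^2 + sqrt(2)*b^2 - 7*b - 4*sqrt(2)*b - 4*sqrt(2)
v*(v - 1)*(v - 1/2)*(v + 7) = v^4 + 11*v^3/2 - 10*v^2 + 7*v/2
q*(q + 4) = q^2 + 4*q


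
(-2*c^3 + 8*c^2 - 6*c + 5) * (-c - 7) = 2*c^4 + 6*c^3 - 50*c^2 + 37*c - 35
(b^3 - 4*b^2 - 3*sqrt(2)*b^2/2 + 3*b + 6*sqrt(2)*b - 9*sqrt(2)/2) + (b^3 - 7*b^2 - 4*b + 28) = 2*b^3 - 11*b^2 - 3*sqrt(2)*b^2/2 - b + 6*sqrt(2)*b - 9*sqrt(2)/2 + 28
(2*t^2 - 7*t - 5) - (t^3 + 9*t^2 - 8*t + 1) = -t^3 - 7*t^2 + t - 6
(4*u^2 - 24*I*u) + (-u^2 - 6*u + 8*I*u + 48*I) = 3*u^2 - 6*u - 16*I*u + 48*I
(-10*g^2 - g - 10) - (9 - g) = -10*g^2 - 19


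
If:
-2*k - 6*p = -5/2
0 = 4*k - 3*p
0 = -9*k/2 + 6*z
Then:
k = 1/4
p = 1/3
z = 3/16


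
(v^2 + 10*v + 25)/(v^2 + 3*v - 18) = (v^2 + 10*v + 25)/(v^2 + 3*v - 18)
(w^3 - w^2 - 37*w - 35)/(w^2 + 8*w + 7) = (w^2 - 2*w - 35)/(w + 7)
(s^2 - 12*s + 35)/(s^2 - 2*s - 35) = (s - 5)/(s + 5)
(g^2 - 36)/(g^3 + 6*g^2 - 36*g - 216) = 1/(g + 6)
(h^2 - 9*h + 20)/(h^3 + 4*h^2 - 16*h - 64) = (h - 5)/(h^2 + 8*h + 16)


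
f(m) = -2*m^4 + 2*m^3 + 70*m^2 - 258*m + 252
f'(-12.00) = 12750.00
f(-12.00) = -31500.00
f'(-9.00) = 4800.00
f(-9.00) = -6336.00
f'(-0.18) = -282.96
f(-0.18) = 300.69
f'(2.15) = -8.77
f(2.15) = -1.98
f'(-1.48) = -426.12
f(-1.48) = 771.09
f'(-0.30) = -299.24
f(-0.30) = 335.63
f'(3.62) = -52.08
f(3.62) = -13.23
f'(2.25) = -3.75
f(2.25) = -2.60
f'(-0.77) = -358.59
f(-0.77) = 490.55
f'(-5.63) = 571.61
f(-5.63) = 1557.03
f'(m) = -8*m^3 + 6*m^2 + 140*m - 258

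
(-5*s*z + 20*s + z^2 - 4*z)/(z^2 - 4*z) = (-5*s + z)/z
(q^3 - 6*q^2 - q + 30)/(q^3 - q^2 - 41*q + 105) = (q + 2)/(q + 7)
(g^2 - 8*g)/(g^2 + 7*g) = (g - 8)/(g + 7)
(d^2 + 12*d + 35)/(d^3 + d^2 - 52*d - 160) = (d + 7)/(d^2 - 4*d - 32)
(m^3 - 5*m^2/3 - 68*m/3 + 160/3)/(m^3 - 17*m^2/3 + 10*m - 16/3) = (m^2 + m - 20)/(m^2 - 3*m + 2)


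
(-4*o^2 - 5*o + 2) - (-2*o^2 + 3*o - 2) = -2*o^2 - 8*o + 4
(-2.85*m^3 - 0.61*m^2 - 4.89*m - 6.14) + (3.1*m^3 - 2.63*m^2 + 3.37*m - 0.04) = 0.25*m^3 - 3.24*m^2 - 1.52*m - 6.18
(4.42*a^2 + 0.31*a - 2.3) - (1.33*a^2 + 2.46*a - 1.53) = 3.09*a^2 - 2.15*a - 0.77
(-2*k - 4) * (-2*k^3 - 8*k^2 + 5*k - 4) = 4*k^4 + 24*k^3 + 22*k^2 - 12*k + 16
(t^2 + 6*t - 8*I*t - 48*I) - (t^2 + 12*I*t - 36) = 6*t - 20*I*t + 36 - 48*I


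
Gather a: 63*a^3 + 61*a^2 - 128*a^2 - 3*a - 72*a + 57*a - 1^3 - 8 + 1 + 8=63*a^3 - 67*a^2 - 18*a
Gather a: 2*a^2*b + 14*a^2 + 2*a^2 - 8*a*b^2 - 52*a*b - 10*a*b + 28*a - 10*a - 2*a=a^2*(2*b + 16) + a*(-8*b^2 - 62*b + 16)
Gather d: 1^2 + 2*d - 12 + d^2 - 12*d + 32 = d^2 - 10*d + 21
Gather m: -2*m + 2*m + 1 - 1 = 0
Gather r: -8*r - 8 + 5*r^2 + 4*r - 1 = 5*r^2 - 4*r - 9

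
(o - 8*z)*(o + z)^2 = o^3 - 6*o^2*z - 15*o*z^2 - 8*z^3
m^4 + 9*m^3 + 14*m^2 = m^2*(m + 2)*(m + 7)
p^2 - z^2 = (p - z)*(p + z)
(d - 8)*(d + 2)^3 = d^4 - 2*d^3 - 36*d^2 - 88*d - 64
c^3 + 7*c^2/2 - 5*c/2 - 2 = (c - 1)*(c + 1/2)*(c + 4)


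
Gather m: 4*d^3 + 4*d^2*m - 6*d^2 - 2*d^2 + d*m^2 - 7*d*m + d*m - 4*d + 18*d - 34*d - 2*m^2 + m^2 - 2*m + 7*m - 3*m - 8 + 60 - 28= 4*d^3 - 8*d^2 - 20*d + m^2*(d - 1) + m*(4*d^2 - 6*d + 2) + 24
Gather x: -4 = -4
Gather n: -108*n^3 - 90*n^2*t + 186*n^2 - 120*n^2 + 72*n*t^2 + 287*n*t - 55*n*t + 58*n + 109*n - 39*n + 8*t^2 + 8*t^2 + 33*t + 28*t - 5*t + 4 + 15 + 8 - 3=-108*n^3 + n^2*(66 - 90*t) + n*(72*t^2 + 232*t + 128) + 16*t^2 + 56*t + 24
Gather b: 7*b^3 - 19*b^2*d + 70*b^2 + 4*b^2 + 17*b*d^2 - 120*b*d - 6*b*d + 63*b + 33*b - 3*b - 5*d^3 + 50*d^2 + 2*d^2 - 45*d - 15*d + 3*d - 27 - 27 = 7*b^3 + b^2*(74 - 19*d) + b*(17*d^2 - 126*d + 93) - 5*d^3 + 52*d^2 - 57*d - 54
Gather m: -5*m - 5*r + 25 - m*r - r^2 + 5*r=m*(-r - 5) - r^2 + 25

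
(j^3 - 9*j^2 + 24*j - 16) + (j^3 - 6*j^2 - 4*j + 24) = 2*j^3 - 15*j^2 + 20*j + 8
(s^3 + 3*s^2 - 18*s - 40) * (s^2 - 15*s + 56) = s^5 - 12*s^4 - 7*s^3 + 398*s^2 - 408*s - 2240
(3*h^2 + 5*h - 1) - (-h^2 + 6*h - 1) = 4*h^2 - h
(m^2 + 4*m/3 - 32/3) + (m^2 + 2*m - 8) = 2*m^2 + 10*m/3 - 56/3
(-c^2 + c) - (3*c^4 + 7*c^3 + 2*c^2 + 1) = -3*c^4 - 7*c^3 - 3*c^2 + c - 1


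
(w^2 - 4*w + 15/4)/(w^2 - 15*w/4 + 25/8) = 2*(2*w - 3)/(4*w - 5)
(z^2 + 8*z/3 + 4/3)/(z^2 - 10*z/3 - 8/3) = (z + 2)/(z - 4)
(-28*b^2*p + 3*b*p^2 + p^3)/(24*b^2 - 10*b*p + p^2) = p*(7*b + p)/(-6*b + p)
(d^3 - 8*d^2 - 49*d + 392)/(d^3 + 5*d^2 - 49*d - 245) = (d - 8)/(d + 5)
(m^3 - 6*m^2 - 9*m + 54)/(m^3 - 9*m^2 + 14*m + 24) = (m^2 - 9)/(m^2 - 3*m - 4)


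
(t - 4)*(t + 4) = t^2 - 16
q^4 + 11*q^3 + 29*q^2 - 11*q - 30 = (q - 1)*(q + 1)*(q + 5)*(q + 6)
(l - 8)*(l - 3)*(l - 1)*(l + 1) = l^4 - 11*l^3 + 23*l^2 + 11*l - 24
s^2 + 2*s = s*(s + 2)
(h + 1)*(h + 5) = h^2 + 6*h + 5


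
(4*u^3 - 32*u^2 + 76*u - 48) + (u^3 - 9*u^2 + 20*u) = 5*u^3 - 41*u^2 + 96*u - 48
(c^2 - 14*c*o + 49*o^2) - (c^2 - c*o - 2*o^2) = -13*c*o + 51*o^2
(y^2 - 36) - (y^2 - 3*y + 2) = 3*y - 38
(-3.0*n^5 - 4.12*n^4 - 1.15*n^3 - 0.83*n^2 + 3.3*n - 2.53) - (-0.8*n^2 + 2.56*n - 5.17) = -3.0*n^5 - 4.12*n^4 - 1.15*n^3 - 0.0299999999999999*n^2 + 0.74*n + 2.64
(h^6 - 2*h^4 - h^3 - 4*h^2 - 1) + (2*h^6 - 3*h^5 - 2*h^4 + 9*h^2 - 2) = 3*h^6 - 3*h^5 - 4*h^4 - h^3 + 5*h^2 - 3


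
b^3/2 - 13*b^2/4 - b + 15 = (b/2 + 1)*(b - 6)*(b - 5/2)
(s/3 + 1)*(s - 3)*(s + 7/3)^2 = s^4/3 + 14*s^3/9 - 32*s^2/27 - 14*s - 49/3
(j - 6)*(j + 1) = j^2 - 5*j - 6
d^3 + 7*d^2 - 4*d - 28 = (d - 2)*(d + 2)*(d + 7)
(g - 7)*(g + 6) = g^2 - g - 42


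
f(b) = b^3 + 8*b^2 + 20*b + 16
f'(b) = 3*b^2 + 16*b + 20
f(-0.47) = 8.26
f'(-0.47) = 13.14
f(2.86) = 162.03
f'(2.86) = 90.30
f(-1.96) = 0.00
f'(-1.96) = 0.16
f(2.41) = 124.66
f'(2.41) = 75.98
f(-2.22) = 0.09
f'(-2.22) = -0.73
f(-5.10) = -10.57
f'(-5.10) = 16.43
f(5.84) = 604.82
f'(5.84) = 215.76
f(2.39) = 123.15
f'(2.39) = 75.38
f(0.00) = 16.00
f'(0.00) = 20.00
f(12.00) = 3136.00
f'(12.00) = 644.00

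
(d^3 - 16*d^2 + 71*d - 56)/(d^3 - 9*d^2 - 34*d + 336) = (d - 1)/(d + 6)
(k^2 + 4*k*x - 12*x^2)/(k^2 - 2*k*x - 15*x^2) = (-k^2 - 4*k*x + 12*x^2)/(-k^2 + 2*k*x + 15*x^2)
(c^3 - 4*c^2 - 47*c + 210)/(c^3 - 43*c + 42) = (c - 5)/(c - 1)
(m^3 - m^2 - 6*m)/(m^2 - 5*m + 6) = m*(m + 2)/(m - 2)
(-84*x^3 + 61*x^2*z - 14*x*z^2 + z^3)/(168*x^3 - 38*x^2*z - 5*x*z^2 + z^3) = (-3*x + z)/(6*x + z)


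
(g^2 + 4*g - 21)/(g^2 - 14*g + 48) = (g^2 + 4*g - 21)/(g^2 - 14*g + 48)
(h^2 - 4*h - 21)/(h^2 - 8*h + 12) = (h^2 - 4*h - 21)/(h^2 - 8*h + 12)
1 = 1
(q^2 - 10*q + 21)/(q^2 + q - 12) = (q - 7)/(q + 4)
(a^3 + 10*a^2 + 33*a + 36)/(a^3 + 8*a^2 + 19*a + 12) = (a + 3)/(a + 1)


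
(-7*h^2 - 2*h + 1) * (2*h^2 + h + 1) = -14*h^4 - 11*h^3 - 7*h^2 - h + 1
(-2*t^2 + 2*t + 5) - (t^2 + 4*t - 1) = -3*t^2 - 2*t + 6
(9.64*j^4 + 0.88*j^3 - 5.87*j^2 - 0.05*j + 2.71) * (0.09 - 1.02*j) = -9.8328*j^5 - 0.03*j^4 + 6.0666*j^3 - 0.4773*j^2 - 2.7687*j + 0.2439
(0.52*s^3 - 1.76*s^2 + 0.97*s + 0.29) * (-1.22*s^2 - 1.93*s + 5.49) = -0.6344*s^5 + 1.1436*s^4 + 5.0682*s^3 - 11.8883*s^2 + 4.7656*s + 1.5921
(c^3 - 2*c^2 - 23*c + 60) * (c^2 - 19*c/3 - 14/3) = c^5 - 25*c^4/3 - 15*c^3 + 215*c^2 - 818*c/3 - 280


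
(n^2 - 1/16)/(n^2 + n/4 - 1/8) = (4*n + 1)/(2*(2*n + 1))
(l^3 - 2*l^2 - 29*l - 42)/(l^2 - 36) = (l^3 - 2*l^2 - 29*l - 42)/(l^2 - 36)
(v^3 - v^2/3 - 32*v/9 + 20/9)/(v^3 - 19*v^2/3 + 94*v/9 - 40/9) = (v + 2)/(v - 4)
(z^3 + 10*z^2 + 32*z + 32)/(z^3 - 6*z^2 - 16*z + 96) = (z^2 + 6*z + 8)/(z^2 - 10*z + 24)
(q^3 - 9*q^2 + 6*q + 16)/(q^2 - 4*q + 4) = (q^2 - 7*q - 8)/(q - 2)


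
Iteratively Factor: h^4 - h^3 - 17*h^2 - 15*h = (h)*(h^3 - h^2 - 17*h - 15) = h*(h - 5)*(h^2 + 4*h + 3) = h*(h - 5)*(h + 1)*(h + 3)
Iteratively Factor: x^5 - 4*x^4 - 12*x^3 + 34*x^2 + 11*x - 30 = (x - 1)*(x^4 - 3*x^3 - 15*x^2 + 19*x + 30) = (x - 1)*(x + 1)*(x^3 - 4*x^2 - 11*x + 30) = (x - 5)*(x - 1)*(x + 1)*(x^2 + x - 6) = (x - 5)*(x - 1)*(x + 1)*(x + 3)*(x - 2)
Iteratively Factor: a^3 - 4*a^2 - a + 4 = (a + 1)*(a^2 - 5*a + 4) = (a - 4)*(a + 1)*(a - 1)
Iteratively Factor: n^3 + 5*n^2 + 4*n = (n + 4)*(n^2 + n) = (n + 1)*(n + 4)*(n)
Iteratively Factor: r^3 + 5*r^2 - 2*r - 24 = (r + 3)*(r^2 + 2*r - 8) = (r + 3)*(r + 4)*(r - 2)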